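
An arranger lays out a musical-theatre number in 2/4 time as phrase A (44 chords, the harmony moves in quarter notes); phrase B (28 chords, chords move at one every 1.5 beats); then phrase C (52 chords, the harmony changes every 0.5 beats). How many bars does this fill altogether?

56 bars

A: 44 × 1 = 44 beats = 22 bars.
B: 28 × 1.5 = 42 beats = 21 bars.
C: 52 × 0.5 = 26 beats = 13 bars.
Total: 22 + 21 + 13 = 56 bars.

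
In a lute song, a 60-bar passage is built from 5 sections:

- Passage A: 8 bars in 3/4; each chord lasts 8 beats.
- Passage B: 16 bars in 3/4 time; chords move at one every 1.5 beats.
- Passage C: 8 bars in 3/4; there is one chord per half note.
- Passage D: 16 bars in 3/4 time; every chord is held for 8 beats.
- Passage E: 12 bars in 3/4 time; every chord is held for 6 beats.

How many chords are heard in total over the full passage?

59 chords

A: 8 bars × 3 beats = 24 beats; 8 beats/chord → 3 chords.
B: 16 bars × 3 beats = 48 beats; 1.5 beats/chord → 32 chords.
C: 8 bars × 3 beats = 24 beats; 2 beats/chord → 12 chords.
D: 16 bars × 3 beats = 48 beats; 8 beats/chord → 6 chords.
E: 12 bars × 3 beats = 36 beats; 6 beats/chord → 6 chords.
Total: 3 + 32 + 12 + 6 + 6 = 59.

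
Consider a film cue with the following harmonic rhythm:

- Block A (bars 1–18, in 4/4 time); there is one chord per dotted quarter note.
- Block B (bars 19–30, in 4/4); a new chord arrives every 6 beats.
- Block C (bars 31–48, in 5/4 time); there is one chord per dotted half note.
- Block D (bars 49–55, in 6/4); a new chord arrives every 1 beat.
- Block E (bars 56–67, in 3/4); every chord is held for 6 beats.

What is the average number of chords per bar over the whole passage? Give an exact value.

A: 18 × 4 = 72 beats ÷ 1.5 = 48 chords.
B: 12 × 4 = 48 beats ÷ 6 = 8 chords.
C: 18 × 5 = 90 beats ÷ 3 = 30 chords.
D: 7 × 6 = 42 beats ÷ 1 = 42 chords.
E: 12 × 3 = 36 beats ÷ 6 = 6 chords.
Overall: 134 chords over 67 bars → 134/67 = 2 chords per bar.

2 chords per bar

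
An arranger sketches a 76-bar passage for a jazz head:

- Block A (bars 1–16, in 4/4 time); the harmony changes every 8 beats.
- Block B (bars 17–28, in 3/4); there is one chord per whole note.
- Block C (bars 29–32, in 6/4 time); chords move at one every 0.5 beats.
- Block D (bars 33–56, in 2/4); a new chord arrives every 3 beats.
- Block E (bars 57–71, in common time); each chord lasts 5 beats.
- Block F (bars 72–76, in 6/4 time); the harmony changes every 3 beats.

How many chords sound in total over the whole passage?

103 chords

A has 64 beats and chords last 8 each, so 8 chords.
B has 36 beats and chords last 4 each, so 9 chords.
C has 24 beats and chords last 0.5 each, so 48 chords.
D has 48 beats and chords last 3 each, so 16 chords.
E has 60 beats and chords last 5 each, so 12 chords.
F has 30 beats and chords last 3 each, so 10 chords.
Total: 8 + 9 + 48 + 16 + 12 + 10 = 103.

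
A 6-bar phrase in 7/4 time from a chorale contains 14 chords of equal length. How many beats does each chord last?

3 beats

6 bars × 7 beats/bar = 42 beats total.
42 beats ÷ 14 chords = 3 beats per chord.
(That is a dotted half note.)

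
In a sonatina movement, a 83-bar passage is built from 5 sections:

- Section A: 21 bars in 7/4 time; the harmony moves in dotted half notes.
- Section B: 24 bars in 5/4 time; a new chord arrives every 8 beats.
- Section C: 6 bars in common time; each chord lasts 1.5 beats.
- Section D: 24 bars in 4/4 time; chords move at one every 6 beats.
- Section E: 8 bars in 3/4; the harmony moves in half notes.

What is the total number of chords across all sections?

108 chords

A: 21·7 = 147 beats, 147/3 = 49 chords.
B: 24·5 = 120 beats, 120/8 = 15 chords.
C: 6·4 = 24 beats, 24/1.5 = 16 chords.
D: 24·4 = 96 beats, 96/6 = 16 chords.
E: 8·3 = 24 beats, 24/2 = 12 chords.
Total: 49 + 15 + 16 + 16 + 12 = 108.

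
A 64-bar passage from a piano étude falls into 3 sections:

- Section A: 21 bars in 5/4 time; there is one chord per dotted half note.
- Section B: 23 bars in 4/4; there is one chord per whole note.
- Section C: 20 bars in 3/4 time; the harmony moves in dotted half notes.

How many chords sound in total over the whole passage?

A: 21 bars × 5 beats = 105 beats; 3 beats/chord → 35 chords.
B: 23 bars × 4 beats = 92 beats; 4 beats/chord → 23 chords.
C: 20 bars × 3 beats = 60 beats; 3 beats/chord → 20 chords.
Total: 35 + 23 + 20 = 78.

78 chords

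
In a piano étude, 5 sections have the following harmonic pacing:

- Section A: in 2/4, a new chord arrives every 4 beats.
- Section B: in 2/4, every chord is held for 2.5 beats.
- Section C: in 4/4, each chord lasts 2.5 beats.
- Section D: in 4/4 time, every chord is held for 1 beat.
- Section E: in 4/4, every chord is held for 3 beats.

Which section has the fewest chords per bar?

Section A

A: 2/4 = 0.5 chords/bar.
B: 2/2.5 = 0.8 chords/bar.
C: 4/2.5 = 1.6 chords/bar.
D: 4/1 = 4 chords/bar.
E: 4/3 = 4/3 chords/bar.
Slowest is A at 0.5 chords/bar.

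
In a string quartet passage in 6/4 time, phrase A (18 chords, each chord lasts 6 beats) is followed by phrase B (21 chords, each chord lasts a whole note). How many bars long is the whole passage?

A: 18 × 6 = 108 beats = 18 bars.
B: 21 × 4 = 84 beats = 14 bars.
Total: 18 + 14 = 32 bars.

32 bars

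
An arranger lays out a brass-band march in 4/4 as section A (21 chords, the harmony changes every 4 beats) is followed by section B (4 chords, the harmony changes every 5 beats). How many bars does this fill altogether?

A: 21 × 4 = 84 beats = 21 bars.
B: 4 × 5 = 20 beats = 5 bars.
Total: 21 + 5 = 26 bars.

26 bars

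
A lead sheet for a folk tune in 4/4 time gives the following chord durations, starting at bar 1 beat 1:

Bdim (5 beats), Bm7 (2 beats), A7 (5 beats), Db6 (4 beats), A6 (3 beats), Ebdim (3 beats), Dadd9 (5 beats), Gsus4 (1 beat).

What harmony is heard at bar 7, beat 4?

Gsus4

Beat 4 of bar 7 is beat (7−1)×4 + 4 = 28 overall.
Running totals: Bdim ends at 5, Bm7 ends at 7, A7 ends at 12, Db6 ends at 16, A6 ends at 19, Ebdim ends at 22, Dadd9 ends at 27, Gsus4 ends at 28.
Beat 28 falls within Gsus4.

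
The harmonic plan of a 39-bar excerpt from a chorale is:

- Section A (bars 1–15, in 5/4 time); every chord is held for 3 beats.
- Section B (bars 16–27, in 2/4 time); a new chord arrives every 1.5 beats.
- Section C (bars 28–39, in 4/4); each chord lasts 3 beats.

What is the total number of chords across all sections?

57 chords

A: 15·5 = 75 beats, 75/3 = 25 chords.
B: 12·2 = 24 beats, 24/1.5 = 16 chords.
C: 12·4 = 48 beats, 48/3 = 16 chords.
Total: 25 + 16 + 16 = 57.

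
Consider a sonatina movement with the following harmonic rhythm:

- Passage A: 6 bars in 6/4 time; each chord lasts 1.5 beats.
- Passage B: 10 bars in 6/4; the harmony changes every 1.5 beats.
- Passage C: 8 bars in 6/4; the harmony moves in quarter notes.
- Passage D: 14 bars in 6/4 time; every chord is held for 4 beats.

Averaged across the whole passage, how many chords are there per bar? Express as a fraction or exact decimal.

3.5 chords per bar

A: 6 bars of 6 beats is 36 beats; at 1.5 beats each that's 24 chords.
B: 10 bars of 6 beats is 60 beats; at 1.5 beats each that's 40 chords.
C: 8 bars of 6 beats is 48 beats; at 1 beat each that's 48 chords.
D: 14 bars of 6 beats is 84 beats; at 4 beats each that's 21 chords.
Overall: 133 chords over 38 bars → 133/38 = 3.5 chords per bar.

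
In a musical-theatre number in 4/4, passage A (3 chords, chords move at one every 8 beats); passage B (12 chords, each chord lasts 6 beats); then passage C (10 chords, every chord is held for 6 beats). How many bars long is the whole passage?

39 bars

A: 3 × 8 = 24 beats = 6 bars.
B: 12 × 6 = 72 beats = 18 bars.
C: 10 × 6 = 60 beats = 15 bars.
Total: 6 + 18 + 15 = 39 bars.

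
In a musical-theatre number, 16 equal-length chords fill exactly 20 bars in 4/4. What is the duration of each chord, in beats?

20 bars × 4 beats/bar = 80 beats total.
80 beats ÷ 16 chords = 5 beats per chord.

5 beats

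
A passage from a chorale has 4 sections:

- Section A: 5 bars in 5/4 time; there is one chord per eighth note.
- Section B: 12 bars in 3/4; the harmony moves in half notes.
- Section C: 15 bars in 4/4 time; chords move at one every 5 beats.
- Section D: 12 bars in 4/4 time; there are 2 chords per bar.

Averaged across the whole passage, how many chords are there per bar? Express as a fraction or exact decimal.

A: 5 bars of 5 beats is 25 beats; at 0.5 beats each that's 50 chords.
B: 12 bars of 3 beats is 36 beats; at 2 beats each that's 18 chords.
C: 15 bars of 4 beats is 60 beats; at 5 beats each that's 12 chords.
D: 12 bars of 4 beats is 48 beats; at 2 beats each that's 24 chords.
Overall: 104 chords over 44 bars → 104/44 = 26/11 chords per bar.

26/11 chords per bar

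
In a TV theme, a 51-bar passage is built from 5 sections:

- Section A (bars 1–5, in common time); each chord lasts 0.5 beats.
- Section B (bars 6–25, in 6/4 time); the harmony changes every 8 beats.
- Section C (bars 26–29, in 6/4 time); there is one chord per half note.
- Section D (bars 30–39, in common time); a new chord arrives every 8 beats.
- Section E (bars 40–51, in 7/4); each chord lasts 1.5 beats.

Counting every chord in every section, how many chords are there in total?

A has 20 beats and chords last 0.5 each, so 40 chords.
B has 120 beats and chords last 8 each, so 15 chords.
C has 24 beats and chords last 2 each, so 12 chords.
D has 40 beats and chords last 8 each, so 5 chords.
E has 84 beats and chords last 1.5 each, so 56 chords.
Total: 40 + 15 + 12 + 5 + 56 = 128.

128 chords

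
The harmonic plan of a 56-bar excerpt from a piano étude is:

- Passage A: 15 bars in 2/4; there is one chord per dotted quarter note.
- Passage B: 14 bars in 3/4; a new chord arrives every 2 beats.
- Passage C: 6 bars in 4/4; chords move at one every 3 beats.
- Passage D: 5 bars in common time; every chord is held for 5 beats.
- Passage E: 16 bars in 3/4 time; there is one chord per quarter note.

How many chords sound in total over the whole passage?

101 chords

A has 30 beats and chords last 1.5 each, so 20 chords.
B has 42 beats and chords last 2 each, so 21 chords.
C has 24 beats and chords last 3 each, so 8 chords.
D has 20 beats and chords last 5 each, so 4 chords.
E has 48 beats and chords last 1 each, so 48 chords.
Total: 20 + 21 + 8 + 4 + 48 = 101.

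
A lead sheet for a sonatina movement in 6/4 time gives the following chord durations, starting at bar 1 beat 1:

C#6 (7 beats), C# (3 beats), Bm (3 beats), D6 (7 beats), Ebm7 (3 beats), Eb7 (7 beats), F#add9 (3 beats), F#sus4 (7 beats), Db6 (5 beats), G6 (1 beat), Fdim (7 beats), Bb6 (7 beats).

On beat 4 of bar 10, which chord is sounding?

Beat 4 of bar 10 is beat (10−1)×6 + 4 = 58 overall.
Running totals: C#6 ends at 7, C# ends at 10, Bm ends at 13, D6 ends at 20, Ebm7 ends at 23, Eb7 ends at 30, F#add9 ends at 33, F#sus4 ends at 40, Db6 ends at 45, G6 ends at 46, Fdim ends at 53, Bb6 ends at 60.
Beat 58 falls within Bb6.

Bb6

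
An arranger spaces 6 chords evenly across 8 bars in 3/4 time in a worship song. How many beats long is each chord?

4 beats

8 bars × 3 beats/bar = 24 beats total.
24 beats ÷ 6 chords = 4 beats per chord.
(That is a whole note.)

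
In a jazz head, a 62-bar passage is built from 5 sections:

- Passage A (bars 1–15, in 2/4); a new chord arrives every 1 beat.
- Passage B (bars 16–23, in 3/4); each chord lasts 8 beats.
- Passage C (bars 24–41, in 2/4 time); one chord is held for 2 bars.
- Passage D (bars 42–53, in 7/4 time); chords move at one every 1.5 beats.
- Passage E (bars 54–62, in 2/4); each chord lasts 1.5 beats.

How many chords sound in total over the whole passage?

A has 30 beats and chords last 1 each, so 30 chords.
B has 24 beats and chords last 8 each, so 3 chords.
C has 36 beats and chords last 4 each, so 9 chords.
D has 84 beats and chords last 1.5 each, so 56 chords.
E has 18 beats and chords last 1.5 each, so 12 chords.
Total: 30 + 3 + 9 + 56 + 12 = 110.

110 chords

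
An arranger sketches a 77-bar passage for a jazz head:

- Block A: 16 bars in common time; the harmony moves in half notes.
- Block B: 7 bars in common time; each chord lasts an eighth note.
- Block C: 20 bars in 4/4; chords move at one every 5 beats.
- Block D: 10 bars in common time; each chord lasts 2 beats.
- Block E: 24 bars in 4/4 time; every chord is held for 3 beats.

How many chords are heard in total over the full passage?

A: 16 bars × 4 beats = 64 beats; 2 beats/chord → 32 chords.
B: 7 bars × 4 beats = 28 beats; 0.5 beats/chord → 56 chords.
C: 20 bars × 4 beats = 80 beats; 5 beats/chord → 16 chords.
D: 10 bars × 4 beats = 40 beats; 2 beats/chord → 20 chords.
E: 24 bars × 4 beats = 96 beats; 3 beats/chord → 32 chords.
Total: 32 + 56 + 16 + 20 + 32 = 156.

156 chords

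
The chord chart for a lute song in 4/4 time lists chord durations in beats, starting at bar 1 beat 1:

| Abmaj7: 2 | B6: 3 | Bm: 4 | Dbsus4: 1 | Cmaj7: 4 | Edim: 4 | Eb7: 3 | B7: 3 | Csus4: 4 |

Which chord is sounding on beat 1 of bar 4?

Beat 1 of bar 4 is beat (4−1)×4 + 1 = 13 overall.
Running totals: Abmaj7 ends at 2, B6 ends at 5, Bm ends at 9, Dbsus4 ends at 10, Cmaj7 ends at 14.
Beat 13 falls within Cmaj7.

Cmaj7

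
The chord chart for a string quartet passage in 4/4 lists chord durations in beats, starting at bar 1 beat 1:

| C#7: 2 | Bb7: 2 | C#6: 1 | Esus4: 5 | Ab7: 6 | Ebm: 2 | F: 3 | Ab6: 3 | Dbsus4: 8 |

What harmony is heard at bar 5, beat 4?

F

Beat 4 of bar 5 is beat (5−1)×4 + 4 = 20 overall.
Running totals: C#7 ends at 2, Bb7 ends at 4, C#6 ends at 5, Esus4 ends at 10, Ab7 ends at 16, Ebm ends at 18, F ends at 21.
Beat 20 falls within F.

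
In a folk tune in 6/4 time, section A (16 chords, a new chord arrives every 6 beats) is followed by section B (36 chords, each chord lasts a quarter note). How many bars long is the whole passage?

A: 16 × 6 = 96 beats = 16 bars.
B: 36 × 1 = 36 beats = 6 bars.
Total: 16 + 6 = 22 bars.

22 bars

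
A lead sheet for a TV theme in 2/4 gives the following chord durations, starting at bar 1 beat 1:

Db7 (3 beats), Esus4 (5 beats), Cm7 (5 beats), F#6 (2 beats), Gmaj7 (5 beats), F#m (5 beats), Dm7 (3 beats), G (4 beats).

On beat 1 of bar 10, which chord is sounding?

Beat 1 of bar 10 is beat (10−1)×2 + 1 = 19 overall.
Running totals: Db7 ends at 3, Esus4 ends at 8, Cm7 ends at 13, F#6 ends at 15, Gmaj7 ends at 20.
Beat 19 falls within Gmaj7.

Gmaj7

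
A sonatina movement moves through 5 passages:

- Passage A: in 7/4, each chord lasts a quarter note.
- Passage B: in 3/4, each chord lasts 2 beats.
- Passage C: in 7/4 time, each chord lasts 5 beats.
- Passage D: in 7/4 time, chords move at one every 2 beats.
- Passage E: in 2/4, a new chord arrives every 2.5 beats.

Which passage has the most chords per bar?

Passage A

A: 7 beats/bar ÷ 1 beat/chord = 7 chords/bar.
B: 3 beats/bar ÷ 2 beats/chord = 1.5 chords/bar.
C: 7 beats/bar ÷ 5 beats/chord = 1.4 chords/bar.
D: 7 beats/bar ÷ 2 beats/chord = 3.5 chords/bar.
E: 2 beats/bar ÷ 2.5 beats/chord = 0.8 chords/bar.
Fastest is A at 7 chords/bar.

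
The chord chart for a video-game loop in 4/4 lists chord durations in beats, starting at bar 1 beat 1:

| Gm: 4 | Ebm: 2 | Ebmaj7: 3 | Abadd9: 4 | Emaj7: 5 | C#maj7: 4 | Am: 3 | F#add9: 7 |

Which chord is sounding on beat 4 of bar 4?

Emaj7

Beat 4 of bar 4 is beat (4−1)×4 + 4 = 16 overall.
Running totals: Gm ends at 4, Ebm ends at 6, Ebmaj7 ends at 9, Abadd9 ends at 13, Emaj7 ends at 18.
Beat 16 falls within Emaj7.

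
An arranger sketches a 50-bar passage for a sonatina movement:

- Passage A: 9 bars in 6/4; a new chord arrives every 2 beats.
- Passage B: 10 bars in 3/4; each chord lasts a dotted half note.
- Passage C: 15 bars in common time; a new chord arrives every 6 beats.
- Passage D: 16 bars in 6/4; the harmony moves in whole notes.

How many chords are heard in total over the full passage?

71 chords

A has 54 beats and chords last 2 each, so 27 chords.
B has 30 beats and chords last 3 each, so 10 chords.
C has 60 beats and chords last 6 each, so 10 chords.
D has 96 beats and chords last 4 each, so 24 chords.
Total: 27 + 10 + 10 + 24 = 71.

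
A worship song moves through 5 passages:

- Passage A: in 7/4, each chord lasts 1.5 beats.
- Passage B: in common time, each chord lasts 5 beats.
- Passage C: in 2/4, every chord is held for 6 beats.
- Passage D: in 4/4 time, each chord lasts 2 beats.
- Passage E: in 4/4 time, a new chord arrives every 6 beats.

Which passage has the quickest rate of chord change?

A: 7 beats/bar ÷ 1.5 beats/chord = 14/3 chords/bar.
B: 4 beats/bar ÷ 5 beats/chord = 0.8 chords/bar.
C: 2 beats/bar ÷ 6 beats/chord = 1/3 chords/bar.
D: 4 beats/bar ÷ 2 beats/chord = 2 chords/bar.
E: 4 beats/bar ÷ 6 beats/chord = 2/3 chords/bar.
Fastest is A at 14/3 chords/bar.

Passage A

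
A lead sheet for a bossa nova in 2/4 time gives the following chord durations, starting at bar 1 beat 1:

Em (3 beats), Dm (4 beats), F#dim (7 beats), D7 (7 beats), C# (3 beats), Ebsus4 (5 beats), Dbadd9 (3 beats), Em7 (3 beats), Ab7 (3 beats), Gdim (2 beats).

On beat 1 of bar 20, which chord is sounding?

Gdim

Beat 1 of bar 20 is beat (20−1)×2 + 1 = 39 overall.
Running totals: Em ends at 3, Dm ends at 7, F#dim ends at 14, D7 ends at 21, C# ends at 24, Ebsus4 ends at 29, Dbadd9 ends at 32, Em7 ends at 35, Ab7 ends at 38, Gdim ends at 40.
Beat 39 falls within Gdim.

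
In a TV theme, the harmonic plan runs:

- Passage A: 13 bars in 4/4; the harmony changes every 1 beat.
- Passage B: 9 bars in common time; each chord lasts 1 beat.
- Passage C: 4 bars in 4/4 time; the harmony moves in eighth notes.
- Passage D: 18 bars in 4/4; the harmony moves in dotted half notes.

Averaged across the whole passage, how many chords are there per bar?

36/11 chords per bar

A: 13 bars of 4 beats is 52 beats; at 1 beat each that's 52 chords.
B: 9 bars of 4 beats is 36 beats; at 1 beat each that's 36 chords.
C: 4 bars of 4 beats is 16 beats; at 0.5 beats each that's 32 chords.
D: 18 bars of 4 beats is 72 beats; at 3 beats each that's 24 chords.
Overall: 144 chords over 44 bars → 144/44 = 36/11 chords per bar.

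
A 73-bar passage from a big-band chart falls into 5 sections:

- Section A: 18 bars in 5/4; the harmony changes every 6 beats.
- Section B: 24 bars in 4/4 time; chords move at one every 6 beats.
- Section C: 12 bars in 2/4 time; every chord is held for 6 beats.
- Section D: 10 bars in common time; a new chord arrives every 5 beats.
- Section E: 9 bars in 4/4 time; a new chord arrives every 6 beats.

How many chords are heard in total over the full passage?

49 chords

A: 18 bars × 5 beats = 90 beats; 6 beats/chord → 15 chords.
B: 24 bars × 4 beats = 96 beats; 6 beats/chord → 16 chords.
C: 12 bars × 2 beats = 24 beats; 6 beats/chord → 4 chords.
D: 10 bars × 4 beats = 40 beats; 5 beats/chord → 8 chords.
E: 9 bars × 4 beats = 36 beats; 6 beats/chord → 6 chords.
Total: 15 + 16 + 4 + 8 + 6 = 49.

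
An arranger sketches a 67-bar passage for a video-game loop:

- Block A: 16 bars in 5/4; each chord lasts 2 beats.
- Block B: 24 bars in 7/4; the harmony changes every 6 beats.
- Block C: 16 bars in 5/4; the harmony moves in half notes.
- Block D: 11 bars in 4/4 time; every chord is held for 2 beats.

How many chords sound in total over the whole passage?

A has 80 beats and chords last 2 each, so 40 chords.
B has 168 beats and chords last 6 each, so 28 chords.
C has 80 beats and chords last 2 each, so 40 chords.
D has 44 beats and chords last 2 each, so 22 chords.
Total: 40 + 28 + 40 + 22 = 130.

130 chords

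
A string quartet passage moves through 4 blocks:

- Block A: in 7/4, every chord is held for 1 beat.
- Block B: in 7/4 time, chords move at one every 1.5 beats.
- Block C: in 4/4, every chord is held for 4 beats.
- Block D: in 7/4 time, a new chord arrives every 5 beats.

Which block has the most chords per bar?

Block A

A: 7/1 = 7 chords/bar.
B: 7/1.5 = 14/3 chords/bar.
C: 4/4 = 1 chord/bar.
D: 7/5 = 1.4 chords/bar.
Fastest is A at 7 chords/bar.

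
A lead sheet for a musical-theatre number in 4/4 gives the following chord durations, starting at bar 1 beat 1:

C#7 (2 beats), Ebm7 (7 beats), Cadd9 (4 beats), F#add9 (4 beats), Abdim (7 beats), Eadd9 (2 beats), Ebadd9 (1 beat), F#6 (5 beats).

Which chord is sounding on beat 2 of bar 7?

Beat 2 of bar 7 is beat (7−1)×4 + 2 = 26 overall.
Running totals: C#7 ends at 2, Ebm7 ends at 9, Cadd9 ends at 13, F#add9 ends at 17, Abdim ends at 24, Eadd9 ends at 26.
Beat 26 falls within Eadd9.

Eadd9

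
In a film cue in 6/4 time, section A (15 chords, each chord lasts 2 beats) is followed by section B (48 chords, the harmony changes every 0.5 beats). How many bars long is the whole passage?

9 bars

A: 15 × 2 = 30 beats = 5 bars.
B: 48 × 0.5 = 24 beats = 4 bars.
Total: 5 + 4 = 9 bars.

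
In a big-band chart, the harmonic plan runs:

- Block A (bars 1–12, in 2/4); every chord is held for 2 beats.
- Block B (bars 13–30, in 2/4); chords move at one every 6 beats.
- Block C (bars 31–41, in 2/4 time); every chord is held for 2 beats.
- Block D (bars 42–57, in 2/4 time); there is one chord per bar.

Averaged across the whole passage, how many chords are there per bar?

A: 12 bars of 2 beats is 24 beats; at 2 beats each that's 12 chords.
B: 18 bars of 2 beats is 36 beats; at 6 beats each that's 6 chords.
C: 11 bars of 2 beats is 22 beats; at 2 beats each that's 11 chords.
D: 16 bars of 2 beats is 32 beats; at 2 beats each that's 16 chords.
Overall: 45 chords over 57 bars → 45/57 = 15/19 chords per bar.

15/19 chords per bar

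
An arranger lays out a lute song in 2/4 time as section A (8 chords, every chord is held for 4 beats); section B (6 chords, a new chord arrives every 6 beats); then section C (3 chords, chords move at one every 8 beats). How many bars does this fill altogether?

46 bars

A: 8 × 4 = 32 beats = 16 bars.
B: 6 × 6 = 36 beats = 18 bars.
C: 3 × 8 = 24 beats = 12 bars.
Total: 16 + 18 + 12 = 46 bars.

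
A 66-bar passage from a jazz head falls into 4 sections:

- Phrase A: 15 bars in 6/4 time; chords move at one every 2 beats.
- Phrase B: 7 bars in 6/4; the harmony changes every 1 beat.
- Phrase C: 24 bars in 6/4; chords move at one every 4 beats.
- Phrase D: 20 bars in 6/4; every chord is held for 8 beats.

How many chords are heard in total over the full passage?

A: 15 bars × 6 beats = 90 beats; 2 beats/chord → 45 chords.
B: 7 bars × 6 beats = 42 beats; 1 beat/chord → 42 chords.
C: 24 bars × 6 beats = 144 beats; 4 beats/chord → 36 chords.
D: 20 bars × 6 beats = 120 beats; 8 beats/chord → 15 chords.
Total: 45 + 42 + 36 + 15 = 138.

138 chords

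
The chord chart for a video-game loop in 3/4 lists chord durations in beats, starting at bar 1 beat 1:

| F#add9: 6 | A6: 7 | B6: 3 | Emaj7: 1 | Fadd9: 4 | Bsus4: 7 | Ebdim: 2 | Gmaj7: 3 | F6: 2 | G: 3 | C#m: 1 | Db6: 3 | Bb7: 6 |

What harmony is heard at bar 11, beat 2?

Gmaj7

Beat 2 of bar 11 is beat (11−1)×3 + 2 = 32 overall.
Running totals: F#add9 ends at 6, A6 ends at 13, B6 ends at 16, Emaj7 ends at 17, Fadd9 ends at 21, Bsus4 ends at 28, Ebdim ends at 30, Gmaj7 ends at 33.
Beat 32 falls within Gmaj7.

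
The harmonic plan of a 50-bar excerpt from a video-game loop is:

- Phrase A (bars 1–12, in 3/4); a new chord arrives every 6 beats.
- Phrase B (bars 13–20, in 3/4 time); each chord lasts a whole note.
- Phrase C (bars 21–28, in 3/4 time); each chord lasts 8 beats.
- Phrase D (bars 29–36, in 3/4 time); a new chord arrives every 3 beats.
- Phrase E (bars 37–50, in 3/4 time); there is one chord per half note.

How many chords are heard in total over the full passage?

A: 12·3 = 36 beats, 36/6 = 6 chords.
B: 8·3 = 24 beats, 24/4 = 6 chords.
C: 8·3 = 24 beats, 24/8 = 3 chords.
D: 8·3 = 24 beats, 24/3 = 8 chords.
E: 14·3 = 42 beats, 42/2 = 21 chords.
Total: 6 + 6 + 3 + 8 + 21 = 44.

44 chords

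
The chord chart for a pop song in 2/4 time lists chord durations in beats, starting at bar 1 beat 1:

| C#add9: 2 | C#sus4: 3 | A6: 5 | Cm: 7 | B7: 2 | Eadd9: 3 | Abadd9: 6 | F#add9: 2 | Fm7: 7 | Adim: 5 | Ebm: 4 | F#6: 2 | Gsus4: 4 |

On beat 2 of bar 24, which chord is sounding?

Beat 2 of bar 24 is beat (24−1)×2 + 2 = 48 overall.
Running totals: C#add9 ends at 2, C#sus4 ends at 5, A6 ends at 10, Cm ends at 17, B7 ends at 19, Eadd9 ends at 22, Abadd9 ends at 28, F#add9 ends at 30, Fm7 ends at 37, Adim ends at 42, Ebm ends at 46, F#6 ends at 48.
Beat 48 falls within F#6.

F#6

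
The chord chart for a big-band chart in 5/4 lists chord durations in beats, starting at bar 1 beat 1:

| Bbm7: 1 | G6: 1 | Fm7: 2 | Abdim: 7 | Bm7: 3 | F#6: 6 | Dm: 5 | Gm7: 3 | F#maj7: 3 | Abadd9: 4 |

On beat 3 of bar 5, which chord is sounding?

Dm

Beat 3 of bar 5 is beat (5−1)×5 + 3 = 23 overall.
Running totals: Bbm7 ends at 1, G6 ends at 2, Fm7 ends at 4, Abdim ends at 11, Bm7 ends at 14, F#6 ends at 20, Dm ends at 25.
Beat 23 falls within Dm.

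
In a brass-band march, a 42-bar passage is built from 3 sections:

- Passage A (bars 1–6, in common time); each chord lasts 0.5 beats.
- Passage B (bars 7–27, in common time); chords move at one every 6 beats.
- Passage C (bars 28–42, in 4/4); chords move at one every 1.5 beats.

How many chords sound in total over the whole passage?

A has 24 beats and chords last 0.5 each, so 48 chords.
B has 84 beats and chords last 6 each, so 14 chords.
C has 60 beats and chords last 1.5 each, so 40 chords.
Total: 48 + 14 + 40 = 102.

102 chords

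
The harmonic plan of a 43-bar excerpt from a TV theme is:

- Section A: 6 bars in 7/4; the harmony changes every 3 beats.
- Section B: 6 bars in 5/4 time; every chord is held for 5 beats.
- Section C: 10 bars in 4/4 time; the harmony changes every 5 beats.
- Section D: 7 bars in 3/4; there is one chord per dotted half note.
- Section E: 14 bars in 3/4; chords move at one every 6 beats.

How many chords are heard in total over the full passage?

42 chords

A: 6 bars × 7 beats = 42 beats; 3 beats/chord → 14 chords.
B: 6 bars × 5 beats = 30 beats; 5 beats/chord → 6 chords.
C: 10 bars × 4 beats = 40 beats; 5 beats/chord → 8 chords.
D: 7 bars × 3 beats = 21 beats; 3 beats/chord → 7 chords.
E: 14 bars × 3 beats = 42 beats; 6 beats/chord → 7 chords.
Total: 14 + 6 + 8 + 7 + 7 = 42.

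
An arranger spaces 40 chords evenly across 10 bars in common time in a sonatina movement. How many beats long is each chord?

1 beat

10 bars × 4 beats/bar = 40 beats total.
40 beats ÷ 40 chords = 1 beats per chord.
(That is a quarter note.)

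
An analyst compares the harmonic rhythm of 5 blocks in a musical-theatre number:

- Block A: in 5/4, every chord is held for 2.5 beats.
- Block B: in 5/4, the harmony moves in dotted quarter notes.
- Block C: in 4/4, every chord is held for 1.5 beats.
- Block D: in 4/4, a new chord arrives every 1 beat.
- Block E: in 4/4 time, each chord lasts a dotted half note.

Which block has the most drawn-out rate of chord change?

Block E

A: 5 beats/bar ÷ 2.5 beats/chord = 2 chords/bar.
B: 5 beats/bar ÷ 1.5 beats/chord = 10/3 chords/bar.
C: 4 beats/bar ÷ 1.5 beats/chord = 8/3 chords/bar.
D: 4 beats/bar ÷ 1 beat/chord = 4 chords/bar.
E: 4 beats/bar ÷ 3 beats/chord = 4/3 chords/bar.
Slowest is E at 4/3 chords/bar.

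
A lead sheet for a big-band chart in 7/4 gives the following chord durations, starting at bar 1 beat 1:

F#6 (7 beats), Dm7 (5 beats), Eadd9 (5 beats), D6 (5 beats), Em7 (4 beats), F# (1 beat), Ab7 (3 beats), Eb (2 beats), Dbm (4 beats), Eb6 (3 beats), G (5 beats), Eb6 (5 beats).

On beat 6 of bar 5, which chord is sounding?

Beat 6 of bar 5 is beat (5−1)×7 + 6 = 34 overall.
Running totals: F#6 ends at 7, Dm7 ends at 12, Eadd9 ends at 17, D6 ends at 22, Em7 ends at 26, F# ends at 27, Ab7 ends at 30, Eb ends at 32, Dbm ends at 36.
Beat 34 falls within Dbm.

Dbm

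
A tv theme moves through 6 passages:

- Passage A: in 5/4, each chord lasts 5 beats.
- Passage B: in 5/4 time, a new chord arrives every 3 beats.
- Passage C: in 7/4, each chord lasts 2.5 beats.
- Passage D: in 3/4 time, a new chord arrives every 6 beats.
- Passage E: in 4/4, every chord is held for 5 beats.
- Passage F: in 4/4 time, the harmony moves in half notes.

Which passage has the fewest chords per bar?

Passage D

A: 5/5 = 1 chord/bar.
B: 5/3 = 5/3 chords/bar.
C: 7/2.5 = 2.8 chords/bar.
D: 3/6 = 0.5 chords/bar.
E: 4/5 = 0.8 chords/bar.
F: 4/2 = 2 chords/bar.
Slowest is D at 0.5 chords/bar.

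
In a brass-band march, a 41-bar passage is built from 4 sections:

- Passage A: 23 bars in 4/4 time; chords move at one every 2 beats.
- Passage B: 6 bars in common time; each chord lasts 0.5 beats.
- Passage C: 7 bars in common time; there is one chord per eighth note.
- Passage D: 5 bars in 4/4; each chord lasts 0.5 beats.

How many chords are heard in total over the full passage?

190 chords

A: 23·4 = 92 beats, 92/2 = 46 chords.
B: 6·4 = 24 beats, 24/0.5 = 48 chords.
C: 7·4 = 28 beats, 28/0.5 = 56 chords.
D: 5·4 = 20 beats, 20/0.5 = 40 chords.
Total: 46 + 48 + 56 + 40 = 190.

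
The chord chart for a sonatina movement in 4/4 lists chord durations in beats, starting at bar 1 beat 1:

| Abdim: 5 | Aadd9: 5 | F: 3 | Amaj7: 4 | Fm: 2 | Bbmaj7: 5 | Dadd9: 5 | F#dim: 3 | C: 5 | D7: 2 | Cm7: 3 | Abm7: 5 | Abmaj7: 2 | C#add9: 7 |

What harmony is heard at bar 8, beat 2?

F#dim

Beat 2 of bar 8 is beat (8−1)×4 + 2 = 30 overall.
Running totals: Abdim ends at 5, Aadd9 ends at 10, F ends at 13, Amaj7 ends at 17, Fm ends at 19, Bbmaj7 ends at 24, Dadd9 ends at 29, F#dim ends at 32.
Beat 30 falls within F#dim.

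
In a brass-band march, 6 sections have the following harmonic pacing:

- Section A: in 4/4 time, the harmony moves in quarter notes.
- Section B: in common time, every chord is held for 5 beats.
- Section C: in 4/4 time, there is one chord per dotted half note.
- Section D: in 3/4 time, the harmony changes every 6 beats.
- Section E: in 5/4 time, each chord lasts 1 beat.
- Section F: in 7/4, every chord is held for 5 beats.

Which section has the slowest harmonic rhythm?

Section D

A: 4 beats/bar ÷ 1 beat/chord = 4 chords/bar.
B: 4 beats/bar ÷ 5 beats/chord = 0.8 chords/bar.
C: 4 beats/bar ÷ 3 beats/chord = 4/3 chords/bar.
D: 3 beats/bar ÷ 6 beats/chord = 0.5 chords/bar.
E: 5 beats/bar ÷ 1 beat/chord = 5 chords/bar.
F: 7 beats/bar ÷ 5 beats/chord = 1.4 chords/bar.
Slowest is D at 0.5 chords/bar.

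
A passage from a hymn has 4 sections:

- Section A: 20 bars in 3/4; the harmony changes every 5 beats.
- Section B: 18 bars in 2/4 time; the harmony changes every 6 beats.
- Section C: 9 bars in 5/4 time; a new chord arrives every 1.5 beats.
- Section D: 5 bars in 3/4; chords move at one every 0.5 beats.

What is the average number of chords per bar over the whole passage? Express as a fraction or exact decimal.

A: 20 bars of 3 beats is 60 beats; at 5 beats each that's 12 chords.
B: 18 bars of 2 beats is 36 beats; at 6 beats each that's 6 chords.
C: 9 bars of 5 beats is 45 beats; at 1.5 beats each that's 30 chords.
D: 5 bars of 3 beats is 15 beats; at 0.5 beats each that's 30 chords.
Overall: 78 chords over 52 bars → 78/52 = 1.5 chords per bar.

1.5 chords per bar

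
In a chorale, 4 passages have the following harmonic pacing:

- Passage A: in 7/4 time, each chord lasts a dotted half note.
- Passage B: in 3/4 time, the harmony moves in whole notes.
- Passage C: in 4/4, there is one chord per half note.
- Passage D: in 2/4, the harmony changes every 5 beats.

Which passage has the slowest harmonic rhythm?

A: 7 beats/bar ÷ 3 beats/chord = 7/3 chords/bar.
B: 3 beats/bar ÷ 4 beats/chord = 0.75 chords/bar.
C: 4 beats/bar ÷ 2 beats/chord = 2 chords/bar.
D: 2 beats/bar ÷ 5 beats/chord = 0.4 chords/bar.
Slowest is D at 0.4 chords/bar.

Passage D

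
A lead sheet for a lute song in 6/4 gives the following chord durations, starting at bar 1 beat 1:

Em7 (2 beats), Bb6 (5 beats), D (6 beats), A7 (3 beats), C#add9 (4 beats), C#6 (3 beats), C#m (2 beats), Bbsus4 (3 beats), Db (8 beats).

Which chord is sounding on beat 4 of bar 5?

Bbsus4

Beat 4 of bar 5 is beat (5−1)×6 + 4 = 28 overall.
Running totals: Em7 ends at 2, Bb6 ends at 7, D ends at 13, A7 ends at 16, C#add9 ends at 20, C#6 ends at 23, C#m ends at 25, Bbsus4 ends at 28.
Beat 28 falls within Bbsus4.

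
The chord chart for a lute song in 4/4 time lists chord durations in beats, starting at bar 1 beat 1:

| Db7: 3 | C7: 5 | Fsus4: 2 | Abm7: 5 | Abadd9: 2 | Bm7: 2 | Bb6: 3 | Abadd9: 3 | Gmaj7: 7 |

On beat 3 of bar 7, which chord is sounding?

Gmaj7

Beat 3 of bar 7 is beat (7−1)×4 + 3 = 27 overall.
Running totals: Db7 ends at 3, C7 ends at 8, Fsus4 ends at 10, Abm7 ends at 15, Abadd9 ends at 17, Bm7 ends at 19, Bb6 ends at 22, Abadd9 ends at 25, Gmaj7 ends at 32.
Beat 27 falls within Gmaj7.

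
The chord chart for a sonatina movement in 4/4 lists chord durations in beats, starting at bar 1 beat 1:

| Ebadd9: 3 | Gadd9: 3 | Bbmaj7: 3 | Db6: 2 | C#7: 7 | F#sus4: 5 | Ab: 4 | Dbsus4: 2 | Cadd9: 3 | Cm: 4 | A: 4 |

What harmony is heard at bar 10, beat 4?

Beat 4 of bar 10 is beat (10−1)×4 + 4 = 40 overall.
Running totals: Ebadd9 ends at 3, Gadd9 ends at 6, Bbmaj7 ends at 9, Db6 ends at 11, C#7 ends at 18, F#sus4 ends at 23, Ab ends at 27, Dbsus4 ends at 29, Cadd9 ends at 32, Cm ends at 36, A ends at 40.
Beat 40 falls within A.

A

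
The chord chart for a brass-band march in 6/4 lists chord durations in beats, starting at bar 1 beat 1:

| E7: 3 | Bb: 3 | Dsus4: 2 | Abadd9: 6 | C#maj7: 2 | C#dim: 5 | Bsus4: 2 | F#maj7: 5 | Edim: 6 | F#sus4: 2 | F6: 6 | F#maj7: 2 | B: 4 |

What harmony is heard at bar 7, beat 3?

Beat 3 of bar 7 is beat (7−1)×6 + 3 = 39 overall.
Running totals: E7 ends at 3, Bb ends at 6, Dsus4 ends at 8, Abadd9 ends at 14, C#maj7 ends at 16, C#dim ends at 21, Bsus4 ends at 23, F#maj7 ends at 28, Edim ends at 34, F#sus4 ends at 36, F6 ends at 42.
Beat 39 falls within F6.

F6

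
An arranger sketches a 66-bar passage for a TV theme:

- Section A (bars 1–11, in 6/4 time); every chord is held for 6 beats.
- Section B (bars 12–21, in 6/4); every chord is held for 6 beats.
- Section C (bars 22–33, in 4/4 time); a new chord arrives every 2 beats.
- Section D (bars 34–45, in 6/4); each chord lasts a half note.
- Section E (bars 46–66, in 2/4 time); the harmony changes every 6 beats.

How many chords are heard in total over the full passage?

88 chords

A has 66 beats and chords last 6 each, so 11 chords.
B has 60 beats and chords last 6 each, so 10 chords.
C has 48 beats and chords last 2 each, so 24 chords.
D has 72 beats and chords last 2 each, so 36 chords.
E has 42 beats and chords last 6 each, so 7 chords.
Total: 11 + 10 + 24 + 36 + 7 = 88.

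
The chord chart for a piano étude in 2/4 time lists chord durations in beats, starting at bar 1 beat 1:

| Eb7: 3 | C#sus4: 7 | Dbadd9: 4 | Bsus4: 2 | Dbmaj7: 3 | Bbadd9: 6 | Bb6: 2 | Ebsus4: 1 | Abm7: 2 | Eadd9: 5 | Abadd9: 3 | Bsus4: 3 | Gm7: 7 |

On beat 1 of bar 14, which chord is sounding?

Beat 1 of bar 14 is beat (14−1)×2 + 1 = 27 overall.
Running totals: Eb7 ends at 3, C#sus4 ends at 10, Dbadd9 ends at 14, Bsus4 ends at 16, Dbmaj7 ends at 19, Bbadd9 ends at 25, Bb6 ends at 27.
Beat 27 falls within Bb6.

Bb6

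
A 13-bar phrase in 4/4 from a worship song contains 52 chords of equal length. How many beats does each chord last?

13 bars × 4 beats/bar = 52 beats total.
52 beats ÷ 52 chords = 1 beats per chord.
(That is a quarter note.)

1 beat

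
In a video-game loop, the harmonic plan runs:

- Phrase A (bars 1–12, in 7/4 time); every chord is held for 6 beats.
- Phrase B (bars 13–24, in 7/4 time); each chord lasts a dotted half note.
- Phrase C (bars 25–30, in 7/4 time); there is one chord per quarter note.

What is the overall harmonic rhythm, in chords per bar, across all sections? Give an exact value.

A: 12 bars of 7 beats is 84 beats; at 6 beats each that's 14 chords.
B: 12 bars of 7 beats is 84 beats; at 3 beats each that's 28 chords.
C: 6 bars of 7 beats is 42 beats; at 1 beat each that's 42 chords.
Overall: 84 chords over 30 bars → 84/30 = 2.8 chords per bar.

2.8 chords per bar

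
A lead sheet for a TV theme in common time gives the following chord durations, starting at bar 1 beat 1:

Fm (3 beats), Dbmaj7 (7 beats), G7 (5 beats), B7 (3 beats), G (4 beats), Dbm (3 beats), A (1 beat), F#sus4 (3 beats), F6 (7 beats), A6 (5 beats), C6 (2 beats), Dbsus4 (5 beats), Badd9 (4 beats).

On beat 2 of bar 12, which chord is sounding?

Beat 2 of bar 12 is beat (12−1)×4 + 2 = 46 overall.
Running totals: Fm ends at 3, Dbmaj7 ends at 10, G7 ends at 15, B7 ends at 18, G ends at 22, Dbm ends at 25, A ends at 26, F#sus4 ends at 29, F6 ends at 36, A6 ends at 41, C6 ends at 43, Dbsus4 ends at 48.
Beat 46 falls within Dbsus4.

Dbsus4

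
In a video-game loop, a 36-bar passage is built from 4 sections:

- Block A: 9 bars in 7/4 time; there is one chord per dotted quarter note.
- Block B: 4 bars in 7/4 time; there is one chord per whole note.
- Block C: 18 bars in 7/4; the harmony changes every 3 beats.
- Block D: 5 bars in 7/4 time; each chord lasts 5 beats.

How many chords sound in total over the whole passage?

A: 9 bars × 7 beats = 63 beats; 1.5 beats/chord → 42 chords.
B: 4 bars × 7 beats = 28 beats; 4 beats/chord → 7 chords.
C: 18 bars × 7 beats = 126 beats; 3 beats/chord → 42 chords.
D: 5 bars × 7 beats = 35 beats; 5 beats/chord → 7 chords.
Total: 42 + 7 + 42 + 7 = 98.

98 chords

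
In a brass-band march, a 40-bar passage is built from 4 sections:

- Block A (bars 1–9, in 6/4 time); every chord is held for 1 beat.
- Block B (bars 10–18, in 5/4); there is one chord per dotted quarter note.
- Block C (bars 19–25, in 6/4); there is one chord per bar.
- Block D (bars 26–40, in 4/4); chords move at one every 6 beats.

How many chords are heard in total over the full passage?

101 chords

A: 9·6 = 54 beats, 54/1 = 54 chords.
B: 9·5 = 45 beats, 45/1.5 = 30 chords.
C: 7·6 = 42 beats, 42/6 = 7 chords.
D: 15·4 = 60 beats, 60/6 = 10 chords.
Total: 54 + 30 + 7 + 10 = 101.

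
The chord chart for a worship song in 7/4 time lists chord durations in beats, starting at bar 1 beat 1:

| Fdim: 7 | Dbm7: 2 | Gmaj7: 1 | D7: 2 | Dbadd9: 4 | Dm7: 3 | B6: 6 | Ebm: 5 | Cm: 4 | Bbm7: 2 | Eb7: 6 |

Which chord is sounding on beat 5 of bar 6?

Eb7

Beat 5 of bar 6 is beat (6−1)×7 + 5 = 40 overall.
Running totals: Fdim ends at 7, Dbm7 ends at 9, Gmaj7 ends at 10, D7 ends at 12, Dbadd9 ends at 16, Dm7 ends at 19, B6 ends at 25, Ebm ends at 30, Cm ends at 34, Bbm7 ends at 36, Eb7 ends at 42.
Beat 40 falls within Eb7.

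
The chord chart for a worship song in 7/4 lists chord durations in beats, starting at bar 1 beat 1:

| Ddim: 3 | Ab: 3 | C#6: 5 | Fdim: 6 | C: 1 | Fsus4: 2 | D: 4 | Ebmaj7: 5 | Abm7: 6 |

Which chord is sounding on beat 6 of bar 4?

Beat 6 of bar 4 is beat (4−1)×7 + 6 = 27 overall.
Running totals: Ddim ends at 3, Ab ends at 6, C#6 ends at 11, Fdim ends at 17, C ends at 18, Fsus4 ends at 20, D ends at 24, Ebmaj7 ends at 29.
Beat 27 falls within Ebmaj7.

Ebmaj7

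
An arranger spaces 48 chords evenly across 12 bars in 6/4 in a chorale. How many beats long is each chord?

1.5 beats

12 bars × 6 beats/bar = 72 beats total.
72 beats ÷ 48 chords = 1.5 beats per chord.
(That is a dotted quarter note.)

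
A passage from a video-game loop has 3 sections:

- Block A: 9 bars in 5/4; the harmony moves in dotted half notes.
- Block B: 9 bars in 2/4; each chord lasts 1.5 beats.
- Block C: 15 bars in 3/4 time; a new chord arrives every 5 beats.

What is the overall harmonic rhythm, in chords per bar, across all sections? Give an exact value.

A: 9 × 5 = 45 beats ÷ 3 = 15 chords.
B: 9 × 2 = 18 beats ÷ 1.5 = 12 chords.
C: 15 × 3 = 45 beats ÷ 5 = 9 chords.
Overall: 36 chords over 33 bars → 36/33 = 12/11 chords per bar.

12/11 chords per bar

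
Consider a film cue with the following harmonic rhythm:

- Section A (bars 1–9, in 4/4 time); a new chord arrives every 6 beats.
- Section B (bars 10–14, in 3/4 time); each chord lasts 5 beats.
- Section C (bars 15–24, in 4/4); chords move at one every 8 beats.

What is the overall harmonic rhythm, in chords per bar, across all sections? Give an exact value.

7/12 chords per bar

A: 9 bars of 4 beats is 36 beats; at 6 beats each that's 6 chords.
B: 5 bars of 3 beats is 15 beats; at 5 beats each that's 3 chords.
C: 10 bars of 4 beats is 40 beats; at 8 beats each that's 5 chords.
Overall: 14 chords over 24 bars → 14/24 = 7/12 chords per bar.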